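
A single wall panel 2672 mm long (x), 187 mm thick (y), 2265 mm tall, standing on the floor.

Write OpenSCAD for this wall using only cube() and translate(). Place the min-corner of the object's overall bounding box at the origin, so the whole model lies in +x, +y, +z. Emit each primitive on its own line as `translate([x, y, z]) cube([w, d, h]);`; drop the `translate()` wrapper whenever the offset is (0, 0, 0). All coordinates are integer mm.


cube([2672, 187, 2265]);


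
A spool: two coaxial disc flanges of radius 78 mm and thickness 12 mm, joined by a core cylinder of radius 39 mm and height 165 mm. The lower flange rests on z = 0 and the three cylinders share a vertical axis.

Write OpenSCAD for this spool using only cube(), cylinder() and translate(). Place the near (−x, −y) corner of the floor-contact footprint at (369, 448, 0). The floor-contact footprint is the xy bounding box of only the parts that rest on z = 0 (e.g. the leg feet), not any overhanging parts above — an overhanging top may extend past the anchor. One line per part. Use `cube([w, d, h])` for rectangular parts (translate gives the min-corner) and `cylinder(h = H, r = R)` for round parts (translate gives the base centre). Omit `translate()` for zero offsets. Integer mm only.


translate([447, 526, 0]) cylinder(h = 12, r = 78);
translate([447, 526, 12]) cylinder(h = 165, r = 39);
translate([447, 526, 177]) cylinder(h = 12, r = 78);


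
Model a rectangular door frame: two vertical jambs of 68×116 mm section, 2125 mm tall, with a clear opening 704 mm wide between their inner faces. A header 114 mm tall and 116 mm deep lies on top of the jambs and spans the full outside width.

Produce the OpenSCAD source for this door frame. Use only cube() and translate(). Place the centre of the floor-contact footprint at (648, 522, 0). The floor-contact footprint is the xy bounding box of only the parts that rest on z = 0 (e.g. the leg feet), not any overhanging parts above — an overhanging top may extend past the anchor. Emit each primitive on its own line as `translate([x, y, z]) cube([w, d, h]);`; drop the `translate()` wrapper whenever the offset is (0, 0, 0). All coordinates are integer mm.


translate([228, 464, 0]) cube([68, 116, 2125]);
translate([1000, 464, 0]) cube([68, 116, 2125]);
translate([228, 464, 2125]) cube([840, 116, 114]);


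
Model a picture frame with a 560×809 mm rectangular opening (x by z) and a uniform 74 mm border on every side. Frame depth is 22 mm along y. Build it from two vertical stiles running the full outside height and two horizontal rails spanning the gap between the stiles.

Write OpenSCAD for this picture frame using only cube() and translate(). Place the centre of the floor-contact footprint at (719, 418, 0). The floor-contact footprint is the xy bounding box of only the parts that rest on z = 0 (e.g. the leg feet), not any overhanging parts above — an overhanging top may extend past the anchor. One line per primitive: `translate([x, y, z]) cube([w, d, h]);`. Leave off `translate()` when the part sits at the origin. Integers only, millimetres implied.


translate([365, 407, 0]) cube([74, 22, 957]);
translate([999, 407, 0]) cube([74, 22, 957]);
translate([439, 407, 0]) cube([560, 22, 74]);
translate([439, 407, 883]) cube([560, 22, 74]);


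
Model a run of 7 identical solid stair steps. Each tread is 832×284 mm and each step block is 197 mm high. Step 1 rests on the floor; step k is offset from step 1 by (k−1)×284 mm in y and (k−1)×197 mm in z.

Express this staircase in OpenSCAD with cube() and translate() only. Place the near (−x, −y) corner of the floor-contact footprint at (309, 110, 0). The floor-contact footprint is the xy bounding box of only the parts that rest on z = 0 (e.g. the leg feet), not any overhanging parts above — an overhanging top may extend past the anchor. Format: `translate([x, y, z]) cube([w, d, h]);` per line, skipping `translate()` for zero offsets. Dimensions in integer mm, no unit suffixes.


translate([309, 110, 0]) cube([832, 284, 197]);
translate([309, 394, 197]) cube([832, 284, 197]);
translate([309, 678, 394]) cube([832, 284, 197]);
translate([309, 962, 591]) cube([832, 284, 197]);
translate([309, 1246, 788]) cube([832, 284, 197]);
translate([309, 1530, 985]) cube([832, 284, 197]);
translate([309, 1814, 1182]) cube([832, 284, 197]);


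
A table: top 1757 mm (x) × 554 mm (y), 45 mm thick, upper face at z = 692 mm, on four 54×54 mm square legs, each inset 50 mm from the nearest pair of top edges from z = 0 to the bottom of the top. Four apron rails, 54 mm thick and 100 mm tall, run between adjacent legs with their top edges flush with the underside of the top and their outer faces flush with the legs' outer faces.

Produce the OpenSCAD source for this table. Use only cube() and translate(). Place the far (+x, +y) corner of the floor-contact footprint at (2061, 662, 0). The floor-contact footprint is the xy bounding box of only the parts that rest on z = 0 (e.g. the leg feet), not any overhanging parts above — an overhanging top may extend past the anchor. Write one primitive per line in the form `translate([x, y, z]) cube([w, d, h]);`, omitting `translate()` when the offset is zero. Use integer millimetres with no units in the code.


translate([354, 158, 647]) cube([1757, 554, 45]);
translate([404, 208, 0]) cube([54, 54, 647]);
translate([2007, 208, 0]) cube([54, 54, 647]);
translate([404, 608, 0]) cube([54, 54, 647]);
translate([2007, 608, 0]) cube([54, 54, 647]);
translate([458, 208, 547]) cube([1549, 54, 100]);
translate([458, 608, 547]) cube([1549, 54, 100]);
translate([404, 262, 547]) cube([54, 346, 100]);
translate([2007, 262, 547]) cube([54, 346, 100]);


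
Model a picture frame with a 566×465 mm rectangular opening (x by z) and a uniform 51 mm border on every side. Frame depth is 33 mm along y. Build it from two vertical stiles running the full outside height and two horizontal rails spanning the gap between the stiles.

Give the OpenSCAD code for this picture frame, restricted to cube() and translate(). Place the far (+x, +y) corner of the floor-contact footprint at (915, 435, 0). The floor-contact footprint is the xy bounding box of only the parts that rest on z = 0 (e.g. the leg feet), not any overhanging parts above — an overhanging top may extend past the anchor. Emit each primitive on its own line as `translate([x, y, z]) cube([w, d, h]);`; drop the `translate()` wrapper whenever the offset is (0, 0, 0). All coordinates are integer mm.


translate([247, 402, 0]) cube([51, 33, 567]);
translate([864, 402, 0]) cube([51, 33, 567]);
translate([298, 402, 0]) cube([566, 33, 51]);
translate([298, 402, 516]) cube([566, 33, 51]);


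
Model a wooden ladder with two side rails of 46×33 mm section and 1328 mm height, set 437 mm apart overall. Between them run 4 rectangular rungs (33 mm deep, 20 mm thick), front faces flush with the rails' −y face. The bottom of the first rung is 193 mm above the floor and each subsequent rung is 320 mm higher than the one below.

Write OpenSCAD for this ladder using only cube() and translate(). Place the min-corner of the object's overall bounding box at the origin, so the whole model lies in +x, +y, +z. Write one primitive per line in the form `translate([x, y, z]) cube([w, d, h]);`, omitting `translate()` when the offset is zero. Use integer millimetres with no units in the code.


cube([46, 33, 1328]);
translate([391, 0, 0]) cube([46, 33, 1328]);
translate([46, 0, 193]) cube([345, 33, 20]);
translate([46, 0, 513]) cube([345, 33, 20]);
translate([46, 0, 833]) cube([345, 33, 20]);
translate([46, 0, 1153]) cube([345, 33, 20]);


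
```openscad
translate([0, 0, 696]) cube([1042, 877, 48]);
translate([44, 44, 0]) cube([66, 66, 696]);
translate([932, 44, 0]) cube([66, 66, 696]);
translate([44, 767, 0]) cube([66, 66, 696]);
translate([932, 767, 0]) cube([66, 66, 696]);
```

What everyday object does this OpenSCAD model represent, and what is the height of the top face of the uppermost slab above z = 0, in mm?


A table. The table height is 744 mm.

A 1042×877×48 slab sits at z = 696 on four 66 mm square posts — a table. The top surface is at 696 + 48 = 744 mm.


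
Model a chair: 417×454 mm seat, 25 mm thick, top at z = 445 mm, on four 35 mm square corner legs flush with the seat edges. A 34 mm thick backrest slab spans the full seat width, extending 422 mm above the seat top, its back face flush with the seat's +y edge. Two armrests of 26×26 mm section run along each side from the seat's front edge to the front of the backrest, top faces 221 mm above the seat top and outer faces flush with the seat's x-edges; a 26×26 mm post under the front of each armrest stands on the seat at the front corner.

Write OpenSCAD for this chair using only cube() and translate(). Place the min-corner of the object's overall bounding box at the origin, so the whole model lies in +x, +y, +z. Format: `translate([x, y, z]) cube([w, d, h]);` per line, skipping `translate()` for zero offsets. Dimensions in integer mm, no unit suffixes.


translate([0, 0, 420]) cube([417, 454, 25]);
cube([35, 35, 420]);
translate([382, 0, 0]) cube([35, 35, 420]);
translate([0, 419, 0]) cube([35, 35, 420]);
translate([382, 419, 0]) cube([35, 35, 420]);
translate([0, 420, 445]) cube([417, 34, 422]);
translate([0, 0, 640]) cube([26, 420, 26]);
translate([391, 0, 640]) cube([26, 420, 26]);
translate([0, 0, 445]) cube([26, 26, 195]);
translate([391, 0, 445]) cube([26, 26, 195]);


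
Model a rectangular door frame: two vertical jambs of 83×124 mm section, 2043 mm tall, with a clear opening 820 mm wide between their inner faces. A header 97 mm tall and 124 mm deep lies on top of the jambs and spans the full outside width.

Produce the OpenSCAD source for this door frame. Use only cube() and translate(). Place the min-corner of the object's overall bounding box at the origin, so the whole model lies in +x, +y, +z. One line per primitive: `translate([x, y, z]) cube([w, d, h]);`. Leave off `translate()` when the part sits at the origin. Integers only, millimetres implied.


cube([83, 124, 2043]);
translate([903, 0, 0]) cube([83, 124, 2043]);
translate([0, 0, 2043]) cube([986, 124, 97]);


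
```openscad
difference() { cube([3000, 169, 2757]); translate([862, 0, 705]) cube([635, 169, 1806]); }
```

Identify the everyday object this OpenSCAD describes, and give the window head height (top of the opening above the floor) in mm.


A wall with a window opening. The window head height is 2511 mm.

A wall with a rectangular opening subtracted — a window. Sill at z = 705, opening 1806 mm tall, so the head is at 705 + 1806 = 2511 mm.


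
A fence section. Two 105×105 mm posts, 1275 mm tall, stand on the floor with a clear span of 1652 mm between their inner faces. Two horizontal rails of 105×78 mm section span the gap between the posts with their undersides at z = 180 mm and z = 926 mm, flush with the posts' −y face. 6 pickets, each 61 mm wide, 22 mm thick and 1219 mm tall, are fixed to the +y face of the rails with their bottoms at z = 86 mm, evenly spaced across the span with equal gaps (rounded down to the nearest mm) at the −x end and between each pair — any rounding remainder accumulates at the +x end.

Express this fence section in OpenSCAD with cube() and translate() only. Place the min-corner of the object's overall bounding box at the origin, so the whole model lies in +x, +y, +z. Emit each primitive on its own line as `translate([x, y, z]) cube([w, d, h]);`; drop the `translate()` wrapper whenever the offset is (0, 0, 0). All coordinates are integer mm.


cube([105, 105, 1275]);
translate([1757, 0, 0]) cube([105, 105, 1275]);
translate([105, 0, 180]) cube([1652, 105, 78]);
translate([105, 0, 926]) cube([1652, 105, 78]);
translate([288, 105, 86]) cube([61, 22, 1219]);
translate([532, 105, 86]) cube([61, 22, 1219]);
translate([776, 105, 86]) cube([61, 22, 1219]);
translate([1020, 105, 86]) cube([61, 22, 1219]);
translate([1264, 105, 86]) cube([61, 22, 1219]);
translate([1508, 105, 86]) cube([61, 22, 1219]);


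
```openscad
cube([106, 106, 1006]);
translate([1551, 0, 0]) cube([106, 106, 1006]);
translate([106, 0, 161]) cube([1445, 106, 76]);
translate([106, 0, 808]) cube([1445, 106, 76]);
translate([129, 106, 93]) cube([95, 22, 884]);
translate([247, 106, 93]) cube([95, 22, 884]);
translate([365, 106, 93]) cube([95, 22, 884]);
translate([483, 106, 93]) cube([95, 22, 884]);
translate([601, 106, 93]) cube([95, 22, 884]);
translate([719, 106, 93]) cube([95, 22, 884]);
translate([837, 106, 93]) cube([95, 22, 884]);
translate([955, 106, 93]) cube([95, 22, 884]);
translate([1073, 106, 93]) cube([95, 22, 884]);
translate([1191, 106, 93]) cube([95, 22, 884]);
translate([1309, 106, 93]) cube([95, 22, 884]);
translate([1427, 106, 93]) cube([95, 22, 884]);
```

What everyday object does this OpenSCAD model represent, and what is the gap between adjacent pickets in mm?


A fence section. The picket gap is 23 mm.

Two posts, two rails, 12 pickets — a fence section. Span 1445 mm holds 12 pickets of 95 mm with 13 equal gaps: ⌊(1445 − 12·95) / 13⌋ = 23 mm.


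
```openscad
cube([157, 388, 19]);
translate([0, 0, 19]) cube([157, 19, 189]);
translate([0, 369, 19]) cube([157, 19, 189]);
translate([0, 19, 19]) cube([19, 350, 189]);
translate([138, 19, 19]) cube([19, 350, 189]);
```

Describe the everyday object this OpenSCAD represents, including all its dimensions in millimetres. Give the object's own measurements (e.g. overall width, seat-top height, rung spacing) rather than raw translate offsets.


An open-topped rectangular box: outside dimensions 157×388×208 mm, with a uniform wall and base thickness of 19 mm. The base is a full 157×388 slab on the floor; four walls sit on top of the base. The front and back walls (the −y and +y sides) span the full width; the two side walls fit between them.


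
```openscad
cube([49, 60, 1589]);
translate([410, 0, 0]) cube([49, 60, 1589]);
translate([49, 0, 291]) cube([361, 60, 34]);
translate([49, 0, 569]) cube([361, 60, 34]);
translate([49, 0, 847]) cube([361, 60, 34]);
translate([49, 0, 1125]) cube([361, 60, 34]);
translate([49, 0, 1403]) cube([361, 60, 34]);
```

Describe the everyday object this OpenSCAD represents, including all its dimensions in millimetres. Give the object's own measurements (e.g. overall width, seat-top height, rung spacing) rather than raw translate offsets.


A straight ladder. Two 49×60 mm vertical rails, 1589 mm tall, stand 459 mm apart (outside-to-outside) with their front faces coplanar on the −y side. 5 rungs, each 60 mm deep and 34 mm tall, span between the inner faces of the rails, front faces flush with the rails. The lowest rung's underside is at z = 291 mm and rungs are spaced 278 mm apart (underside to underside).


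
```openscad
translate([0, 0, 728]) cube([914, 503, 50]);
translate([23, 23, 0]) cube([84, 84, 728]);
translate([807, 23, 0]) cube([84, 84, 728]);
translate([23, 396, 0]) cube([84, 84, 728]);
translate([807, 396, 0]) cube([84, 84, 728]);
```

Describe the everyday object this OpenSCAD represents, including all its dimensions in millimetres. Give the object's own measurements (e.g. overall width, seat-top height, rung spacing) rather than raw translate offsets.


A rectangular dining table. The top is 914×503×50 mm with its upper surface at z = 778 mm. It stands on four 84×84 mm square legs, each inset 23 mm from the nearest pair of top edges, running from the floor to the underside of the top.


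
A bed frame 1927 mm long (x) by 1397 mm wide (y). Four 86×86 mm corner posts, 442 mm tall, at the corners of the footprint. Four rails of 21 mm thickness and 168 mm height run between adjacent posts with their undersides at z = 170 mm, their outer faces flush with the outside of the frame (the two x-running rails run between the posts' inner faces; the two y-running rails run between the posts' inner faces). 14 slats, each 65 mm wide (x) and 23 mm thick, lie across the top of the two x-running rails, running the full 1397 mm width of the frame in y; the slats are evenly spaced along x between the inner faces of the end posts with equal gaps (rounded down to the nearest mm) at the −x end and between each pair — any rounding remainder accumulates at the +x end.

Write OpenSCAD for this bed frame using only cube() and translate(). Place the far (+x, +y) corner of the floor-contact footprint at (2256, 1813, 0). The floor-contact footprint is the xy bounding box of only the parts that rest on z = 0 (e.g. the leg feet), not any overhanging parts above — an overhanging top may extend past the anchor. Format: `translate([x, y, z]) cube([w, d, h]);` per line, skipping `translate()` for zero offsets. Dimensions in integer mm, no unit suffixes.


translate([329, 416, 0]) cube([86, 86, 442]);
translate([329, 1727, 0]) cube([86, 86, 442]);
translate([2170, 416, 0]) cube([86, 86, 442]);
translate([2170, 1727, 0]) cube([86, 86, 442]);
translate([415, 416, 170]) cube([1755, 21, 168]);
translate([415, 1792, 170]) cube([1755, 21, 168]);
translate([329, 502, 170]) cube([21, 1225, 168]);
translate([2235, 502, 170]) cube([21, 1225, 168]);
translate([471, 416, 338]) cube([65, 1397, 23]);
translate([592, 416, 338]) cube([65, 1397, 23]);
translate([713, 416, 338]) cube([65, 1397, 23]);
translate([834, 416, 338]) cube([65, 1397, 23]);
translate([955, 416, 338]) cube([65, 1397, 23]);
translate([1076, 416, 338]) cube([65, 1397, 23]);
translate([1197, 416, 338]) cube([65, 1397, 23]);
translate([1318, 416, 338]) cube([65, 1397, 23]);
translate([1439, 416, 338]) cube([65, 1397, 23]);
translate([1560, 416, 338]) cube([65, 1397, 23]);
translate([1681, 416, 338]) cube([65, 1397, 23]);
translate([1802, 416, 338]) cube([65, 1397, 23]);
translate([1923, 416, 338]) cube([65, 1397, 23]);
translate([2044, 416, 338]) cube([65, 1397, 23]);


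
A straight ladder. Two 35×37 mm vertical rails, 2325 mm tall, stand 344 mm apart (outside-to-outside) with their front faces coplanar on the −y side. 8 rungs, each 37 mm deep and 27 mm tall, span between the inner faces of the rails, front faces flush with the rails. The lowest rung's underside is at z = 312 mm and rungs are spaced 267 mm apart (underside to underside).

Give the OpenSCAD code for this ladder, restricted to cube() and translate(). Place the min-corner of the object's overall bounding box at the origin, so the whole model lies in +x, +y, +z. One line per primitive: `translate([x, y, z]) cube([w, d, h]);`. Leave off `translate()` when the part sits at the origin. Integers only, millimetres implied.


cube([35, 37, 2325]);
translate([309, 0, 0]) cube([35, 37, 2325]);
translate([35, 0, 312]) cube([274, 37, 27]);
translate([35, 0, 579]) cube([274, 37, 27]);
translate([35, 0, 846]) cube([274, 37, 27]);
translate([35, 0, 1113]) cube([274, 37, 27]);
translate([35, 0, 1380]) cube([274, 37, 27]);
translate([35, 0, 1647]) cube([274, 37, 27]);
translate([35, 0, 1914]) cube([274, 37, 27]);
translate([35, 0, 2181]) cube([274, 37, 27]);


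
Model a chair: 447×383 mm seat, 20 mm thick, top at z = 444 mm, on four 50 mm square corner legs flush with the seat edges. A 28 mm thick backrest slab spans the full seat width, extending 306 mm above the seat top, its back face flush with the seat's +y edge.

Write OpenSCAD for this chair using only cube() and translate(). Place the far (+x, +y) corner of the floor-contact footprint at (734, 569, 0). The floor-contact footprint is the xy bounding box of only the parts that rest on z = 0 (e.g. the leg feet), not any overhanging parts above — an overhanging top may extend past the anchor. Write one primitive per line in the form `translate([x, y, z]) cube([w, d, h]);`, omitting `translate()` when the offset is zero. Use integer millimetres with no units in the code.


// leg_h = 444 - 20 = 424
translate([287, 186, 424]) cube([447, 383, 20]);
translate([287, 186, 0]) cube([50, 50, 424]);
translate([684, 186, 0]) cube([50, 50, 424]);
translate([287, 519, 0]) cube([50, 50, 424]);
translate([684, 519, 0]) cube([50, 50, 424]);
translate([287, 541, 444]) cube([447, 28, 306]);


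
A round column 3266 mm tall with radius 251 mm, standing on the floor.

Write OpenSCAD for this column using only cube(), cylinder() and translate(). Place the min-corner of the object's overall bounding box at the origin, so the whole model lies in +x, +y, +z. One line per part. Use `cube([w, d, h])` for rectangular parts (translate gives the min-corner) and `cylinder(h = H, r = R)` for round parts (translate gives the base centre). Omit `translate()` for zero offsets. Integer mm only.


translate([251, 251, 0]) cylinder(h = 3266, r = 251);


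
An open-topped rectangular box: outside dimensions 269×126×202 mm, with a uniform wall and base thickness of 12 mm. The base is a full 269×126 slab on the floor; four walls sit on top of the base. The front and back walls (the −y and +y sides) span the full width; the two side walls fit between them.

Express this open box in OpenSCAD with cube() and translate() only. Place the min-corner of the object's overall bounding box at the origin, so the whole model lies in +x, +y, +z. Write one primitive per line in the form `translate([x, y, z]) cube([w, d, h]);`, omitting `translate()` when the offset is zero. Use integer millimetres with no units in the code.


cube([269, 126, 12]);
translate([0, 0, 12]) cube([269, 12, 190]);
translate([0, 114, 12]) cube([269, 12, 190]);
translate([0, 12, 12]) cube([12, 102, 190]);
translate([257, 12, 12]) cube([12, 102, 190]);


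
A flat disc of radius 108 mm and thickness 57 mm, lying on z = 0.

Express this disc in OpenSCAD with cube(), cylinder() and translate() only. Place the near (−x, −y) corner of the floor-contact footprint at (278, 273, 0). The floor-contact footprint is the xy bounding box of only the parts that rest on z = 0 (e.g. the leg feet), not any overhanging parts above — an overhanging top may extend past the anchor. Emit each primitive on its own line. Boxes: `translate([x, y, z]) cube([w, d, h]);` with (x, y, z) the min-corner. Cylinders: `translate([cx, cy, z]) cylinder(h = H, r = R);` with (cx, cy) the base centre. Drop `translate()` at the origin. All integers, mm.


translate([386, 381, 0]) cylinder(h = 57, r = 108);


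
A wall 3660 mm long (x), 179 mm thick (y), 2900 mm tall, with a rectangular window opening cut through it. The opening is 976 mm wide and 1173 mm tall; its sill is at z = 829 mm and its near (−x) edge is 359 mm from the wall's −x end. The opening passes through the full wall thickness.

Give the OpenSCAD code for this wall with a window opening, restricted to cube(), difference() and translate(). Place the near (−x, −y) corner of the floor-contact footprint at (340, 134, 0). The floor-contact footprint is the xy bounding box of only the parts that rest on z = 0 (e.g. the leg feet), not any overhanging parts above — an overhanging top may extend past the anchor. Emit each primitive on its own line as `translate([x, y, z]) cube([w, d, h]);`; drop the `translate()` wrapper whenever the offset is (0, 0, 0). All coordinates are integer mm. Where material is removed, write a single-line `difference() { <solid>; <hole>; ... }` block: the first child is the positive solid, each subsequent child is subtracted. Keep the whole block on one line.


difference() { translate([340, 134, 0]) cube([3660, 179, 2900]); translate([699, 134, 829]) cube([976, 179, 1173]); }


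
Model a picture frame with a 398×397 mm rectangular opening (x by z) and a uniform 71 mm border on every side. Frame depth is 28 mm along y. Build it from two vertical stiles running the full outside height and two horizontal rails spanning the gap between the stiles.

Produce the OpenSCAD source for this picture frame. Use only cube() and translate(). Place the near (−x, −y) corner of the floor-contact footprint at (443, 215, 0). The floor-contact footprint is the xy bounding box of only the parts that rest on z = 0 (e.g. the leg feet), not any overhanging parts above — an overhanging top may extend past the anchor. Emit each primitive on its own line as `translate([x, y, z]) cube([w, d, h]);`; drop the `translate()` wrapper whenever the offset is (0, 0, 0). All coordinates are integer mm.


translate([443, 215, 0]) cube([71, 28, 539]);
translate([912, 215, 0]) cube([71, 28, 539]);
translate([514, 215, 0]) cube([398, 28, 71]);
translate([514, 215, 468]) cube([398, 28, 71]);


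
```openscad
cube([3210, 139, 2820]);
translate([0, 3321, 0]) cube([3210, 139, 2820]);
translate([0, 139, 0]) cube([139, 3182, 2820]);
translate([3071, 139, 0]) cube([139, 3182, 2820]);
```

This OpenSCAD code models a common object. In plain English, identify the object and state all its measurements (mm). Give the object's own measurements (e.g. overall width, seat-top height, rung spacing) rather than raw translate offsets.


The wall frame of a small rectangular building: four walls, each 2820 mm tall and 139 mm thick, enclosing a footprint 3210 mm (x) by 3460 mm (y) outside-to-outside, with no floor or roof. The front and back walls (the −y and +y sides) span the full width; the two side walls fit between them.


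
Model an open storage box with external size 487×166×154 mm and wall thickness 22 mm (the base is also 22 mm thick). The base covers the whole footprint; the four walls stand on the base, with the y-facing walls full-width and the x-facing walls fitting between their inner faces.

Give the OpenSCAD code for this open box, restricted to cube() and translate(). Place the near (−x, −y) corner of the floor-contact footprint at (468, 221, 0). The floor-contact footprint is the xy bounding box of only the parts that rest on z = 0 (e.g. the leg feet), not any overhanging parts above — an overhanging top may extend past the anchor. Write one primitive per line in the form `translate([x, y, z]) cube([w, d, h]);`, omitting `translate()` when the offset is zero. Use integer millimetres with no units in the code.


translate([468, 221, 0]) cube([487, 166, 22]);
translate([468, 221, 22]) cube([487, 22, 132]);
translate([468, 365, 22]) cube([487, 22, 132]);
translate([468, 243, 22]) cube([22, 122, 132]);
translate([933, 243, 22]) cube([22, 122, 132]);


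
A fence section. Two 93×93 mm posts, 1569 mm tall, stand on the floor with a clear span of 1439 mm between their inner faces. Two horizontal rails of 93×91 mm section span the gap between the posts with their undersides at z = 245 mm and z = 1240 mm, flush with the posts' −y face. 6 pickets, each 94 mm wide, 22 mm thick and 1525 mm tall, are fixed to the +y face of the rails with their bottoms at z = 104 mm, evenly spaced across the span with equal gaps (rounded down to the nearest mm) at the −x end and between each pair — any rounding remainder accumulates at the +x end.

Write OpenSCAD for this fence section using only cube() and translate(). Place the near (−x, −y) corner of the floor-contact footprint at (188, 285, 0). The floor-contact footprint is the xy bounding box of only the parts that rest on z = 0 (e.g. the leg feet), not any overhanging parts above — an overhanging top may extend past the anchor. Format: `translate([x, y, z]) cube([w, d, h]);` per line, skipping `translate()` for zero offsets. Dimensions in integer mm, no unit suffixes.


translate([188, 285, 0]) cube([93, 93, 1569]);
translate([1720, 285, 0]) cube([93, 93, 1569]);
translate([281, 285, 245]) cube([1439, 93, 91]);
translate([281, 285, 1240]) cube([1439, 93, 91]);
translate([406, 378, 104]) cube([94, 22, 1525]);
translate([625, 378, 104]) cube([94, 22, 1525]);
translate([844, 378, 104]) cube([94, 22, 1525]);
translate([1063, 378, 104]) cube([94, 22, 1525]);
translate([1282, 378, 104]) cube([94, 22, 1525]);
translate([1501, 378, 104]) cube([94, 22, 1525]);


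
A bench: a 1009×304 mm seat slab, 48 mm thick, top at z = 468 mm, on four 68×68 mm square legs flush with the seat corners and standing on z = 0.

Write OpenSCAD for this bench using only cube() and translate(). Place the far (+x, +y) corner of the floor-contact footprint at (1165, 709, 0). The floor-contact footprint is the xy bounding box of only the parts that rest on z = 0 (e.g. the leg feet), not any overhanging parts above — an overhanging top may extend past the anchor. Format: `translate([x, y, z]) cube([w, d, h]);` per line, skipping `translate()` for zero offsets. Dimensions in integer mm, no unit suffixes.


translate([156, 405, 420]) cube([1009, 304, 48]);
translate([156, 405, 0]) cube([68, 68, 420]);
translate([156, 641, 0]) cube([68, 68, 420]);
translate([1097, 405, 0]) cube([68, 68, 420]);
translate([1097, 641, 0]) cube([68, 68, 420]);


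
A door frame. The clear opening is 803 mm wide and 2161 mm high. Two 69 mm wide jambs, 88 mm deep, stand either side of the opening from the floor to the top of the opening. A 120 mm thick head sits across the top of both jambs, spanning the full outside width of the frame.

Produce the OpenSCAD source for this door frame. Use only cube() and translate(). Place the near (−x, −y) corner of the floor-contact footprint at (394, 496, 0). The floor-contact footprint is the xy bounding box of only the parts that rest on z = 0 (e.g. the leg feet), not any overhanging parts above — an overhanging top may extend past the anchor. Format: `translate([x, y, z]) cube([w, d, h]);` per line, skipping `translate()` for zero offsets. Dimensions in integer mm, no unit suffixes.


translate([394, 496, 0]) cube([69, 88, 2161]);
translate([1266, 496, 0]) cube([69, 88, 2161]);
translate([394, 496, 2161]) cube([941, 88, 120]);


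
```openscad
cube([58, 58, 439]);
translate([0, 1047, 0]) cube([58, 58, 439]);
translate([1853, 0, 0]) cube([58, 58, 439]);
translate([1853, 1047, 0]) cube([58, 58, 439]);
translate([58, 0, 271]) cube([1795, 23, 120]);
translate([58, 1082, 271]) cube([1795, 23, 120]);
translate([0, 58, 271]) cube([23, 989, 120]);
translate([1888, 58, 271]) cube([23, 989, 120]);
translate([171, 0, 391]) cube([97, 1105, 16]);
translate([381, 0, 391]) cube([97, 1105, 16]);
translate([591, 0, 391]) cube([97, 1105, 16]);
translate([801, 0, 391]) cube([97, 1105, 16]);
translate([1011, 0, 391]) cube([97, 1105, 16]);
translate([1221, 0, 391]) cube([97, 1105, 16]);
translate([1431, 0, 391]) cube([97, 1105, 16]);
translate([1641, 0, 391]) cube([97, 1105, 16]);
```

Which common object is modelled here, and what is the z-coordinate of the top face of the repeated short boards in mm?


A bed frame. The slat-top height is 407 mm.

Four posts, four rails, and a row of slats — a bed frame. Slats sit on the rails at z = 271 + 120 = 391; with slat thickness 16, the top is 407 mm.


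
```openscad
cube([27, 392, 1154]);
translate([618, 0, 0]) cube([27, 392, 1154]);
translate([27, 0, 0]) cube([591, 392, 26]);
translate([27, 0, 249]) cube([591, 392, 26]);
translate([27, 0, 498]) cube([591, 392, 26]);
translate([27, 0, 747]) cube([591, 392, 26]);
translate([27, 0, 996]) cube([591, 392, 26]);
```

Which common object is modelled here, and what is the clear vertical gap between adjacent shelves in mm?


A bookshelf. The clear shelf gap is 223 mm.

Two tall side panels with 5 horizontal boards between them — a bookshelf. The first two shelf undersides are at z = 0 and z = 249; with shelf thickness 26, the clear gap is 249 − 0 − 26 = 223 mm.


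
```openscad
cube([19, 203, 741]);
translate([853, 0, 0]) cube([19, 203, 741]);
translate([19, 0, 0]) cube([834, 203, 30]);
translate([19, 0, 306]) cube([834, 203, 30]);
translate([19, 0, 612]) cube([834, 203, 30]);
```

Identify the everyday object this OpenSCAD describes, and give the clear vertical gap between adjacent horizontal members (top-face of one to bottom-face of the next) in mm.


A bookshelf. The clear shelf gap is 276 mm.

Two tall side panels with 3 horizontal boards between them — a bookshelf. The first two shelf undersides are at z = 0 and z = 306; with shelf thickness 30, the clear gap is 306 − 0 − 30 = 276 mm.


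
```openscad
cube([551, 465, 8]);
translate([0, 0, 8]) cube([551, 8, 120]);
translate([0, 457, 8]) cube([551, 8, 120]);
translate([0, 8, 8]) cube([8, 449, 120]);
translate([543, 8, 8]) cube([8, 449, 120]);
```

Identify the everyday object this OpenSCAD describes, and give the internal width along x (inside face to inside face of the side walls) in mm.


An open box. The internal width is 535 mm.

A 551×465 base slab with four walls standing on it — an open box. The base is 551 mm wide and the walls are 8 mm thick, so the internal width is 551 − 2 × 8 = 535 mm.


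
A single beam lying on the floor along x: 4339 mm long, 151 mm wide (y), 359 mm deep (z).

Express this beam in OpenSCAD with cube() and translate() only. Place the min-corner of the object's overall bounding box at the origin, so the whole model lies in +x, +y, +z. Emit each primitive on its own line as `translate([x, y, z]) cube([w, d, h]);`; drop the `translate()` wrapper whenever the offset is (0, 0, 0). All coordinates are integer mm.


cube([4339, 151, 359]);


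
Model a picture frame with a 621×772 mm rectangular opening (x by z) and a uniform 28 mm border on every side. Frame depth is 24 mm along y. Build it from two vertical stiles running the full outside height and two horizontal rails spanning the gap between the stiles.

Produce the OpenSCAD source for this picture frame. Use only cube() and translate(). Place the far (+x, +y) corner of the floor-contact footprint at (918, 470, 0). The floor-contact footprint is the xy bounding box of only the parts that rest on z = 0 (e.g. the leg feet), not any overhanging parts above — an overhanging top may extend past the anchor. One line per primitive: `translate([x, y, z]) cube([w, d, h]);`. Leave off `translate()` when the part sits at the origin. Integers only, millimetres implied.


translate([241, 446, 0]) cube([28, 24, 828]);
translate([890, 446, 0]) cube([28, 24, 828]);
translate([269, 446, 0]) cube([621, 24, 28]);
translate([269, 446, 800]) cube([621, 24, 28]);


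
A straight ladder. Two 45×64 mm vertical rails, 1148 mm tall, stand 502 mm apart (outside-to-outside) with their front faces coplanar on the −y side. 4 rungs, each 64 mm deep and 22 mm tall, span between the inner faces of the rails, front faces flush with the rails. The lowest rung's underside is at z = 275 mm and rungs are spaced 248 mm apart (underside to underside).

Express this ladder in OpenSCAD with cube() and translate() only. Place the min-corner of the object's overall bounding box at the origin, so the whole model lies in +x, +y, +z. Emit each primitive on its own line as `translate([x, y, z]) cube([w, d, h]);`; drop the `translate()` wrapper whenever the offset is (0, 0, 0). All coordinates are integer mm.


cube([45, 64, 1148]);
translate([457, 0, 0]) cube([45, 64, 1148]);
translate([45, 0, 275]) cube([412, 64, 22]);
translate([45, 0, 523]) cube([412, 64, 22]);
translate([45, 0, 771]) cube([412, 64, 22]);
translate([45, 0, 1019]) cube([412, 64, 22]);


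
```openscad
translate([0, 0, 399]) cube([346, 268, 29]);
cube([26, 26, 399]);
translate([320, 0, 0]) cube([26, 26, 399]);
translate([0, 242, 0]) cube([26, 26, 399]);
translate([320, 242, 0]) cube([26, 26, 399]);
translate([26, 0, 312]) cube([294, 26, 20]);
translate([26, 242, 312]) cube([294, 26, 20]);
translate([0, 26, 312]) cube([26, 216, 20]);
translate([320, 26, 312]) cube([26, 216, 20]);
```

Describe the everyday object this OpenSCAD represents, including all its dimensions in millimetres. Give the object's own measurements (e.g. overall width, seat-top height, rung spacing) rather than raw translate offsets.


A simple wooden stool: a rectangular seat 346 mm (x) by 268 mm (y), 29 mm thick, top face at z = 428 mm, on four square legs, each 26×26 mm in cross-section. The legs rest on z = 0, each flush with a corner of the seat. Four stretchers, 26 mm wide and 20 mm tall, connect adjacent legs with their undersides at z = 312 mm, each running between the inner faces of the legs it joins and aligned with the legs' outer faces on the other axis.


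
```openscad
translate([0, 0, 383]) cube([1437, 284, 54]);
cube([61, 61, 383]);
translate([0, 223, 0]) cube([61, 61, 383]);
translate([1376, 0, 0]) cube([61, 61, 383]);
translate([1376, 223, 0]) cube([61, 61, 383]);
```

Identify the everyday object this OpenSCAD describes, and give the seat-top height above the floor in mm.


A bench. The seat-top height is 437 mm.

A long slab on four corner posts — a bench. The slab sits at z = 383 with thickness 54, so the top is 383 + 54 = 437 mm.


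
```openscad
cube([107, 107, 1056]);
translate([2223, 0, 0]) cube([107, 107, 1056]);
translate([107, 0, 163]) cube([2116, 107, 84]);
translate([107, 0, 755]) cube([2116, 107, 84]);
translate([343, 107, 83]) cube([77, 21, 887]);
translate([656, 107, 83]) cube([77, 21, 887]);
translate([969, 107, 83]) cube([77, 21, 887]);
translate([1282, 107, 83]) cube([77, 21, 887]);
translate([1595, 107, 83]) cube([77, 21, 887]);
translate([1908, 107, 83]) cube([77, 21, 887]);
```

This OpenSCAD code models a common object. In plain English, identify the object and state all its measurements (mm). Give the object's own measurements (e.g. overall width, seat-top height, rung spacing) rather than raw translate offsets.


A fence section. Two 107×107 mm posts, 1056 mm tall, stand on the floor with a clear span of 2116 mm between their inner faces. Two horizontal rails of 107×84 mm section span the gap between the posts with their undersides at z = 163 mm and z = 755 mm, flush with the posts' −y face. 6 pickets, each 77 mm wide, 21 mm thick and 887 mm tall, are fixed to the +y face of the rails with their bottoms at z = 83 mm, spaced across the span with a 236 mm gap after the −x post and between neighbouring pickets, with 238 mm left before the +x post.


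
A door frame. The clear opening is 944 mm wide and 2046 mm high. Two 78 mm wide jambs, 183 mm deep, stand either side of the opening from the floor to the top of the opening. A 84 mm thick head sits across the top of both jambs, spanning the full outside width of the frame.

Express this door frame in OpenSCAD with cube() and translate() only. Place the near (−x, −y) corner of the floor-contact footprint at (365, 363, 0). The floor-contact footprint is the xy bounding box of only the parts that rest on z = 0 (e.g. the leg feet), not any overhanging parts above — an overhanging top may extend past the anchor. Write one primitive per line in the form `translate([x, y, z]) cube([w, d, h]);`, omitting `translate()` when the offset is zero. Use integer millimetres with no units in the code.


translate([365, 363, 0]) cube([78, 183, 2046]);
translate([1387, 363, 0]) cube([78, 183, 2046]);
translate([365, 363, 2046]) cube([1100, 183, 84]);


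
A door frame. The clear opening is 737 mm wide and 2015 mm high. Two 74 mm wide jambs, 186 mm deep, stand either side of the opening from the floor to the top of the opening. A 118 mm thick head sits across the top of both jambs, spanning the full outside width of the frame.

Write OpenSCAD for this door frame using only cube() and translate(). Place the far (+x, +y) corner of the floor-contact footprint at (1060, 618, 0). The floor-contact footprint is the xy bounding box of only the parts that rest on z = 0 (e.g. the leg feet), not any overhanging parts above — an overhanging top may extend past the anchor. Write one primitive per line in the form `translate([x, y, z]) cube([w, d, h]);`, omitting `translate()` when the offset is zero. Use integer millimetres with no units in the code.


translate([175, 432, 0]) cube([74, 186, 2015]);
translate([986, 432, 0]) cube([74, 186, 2015]);
translate([175, 432, 2015]) cube([885, 186, 118]);


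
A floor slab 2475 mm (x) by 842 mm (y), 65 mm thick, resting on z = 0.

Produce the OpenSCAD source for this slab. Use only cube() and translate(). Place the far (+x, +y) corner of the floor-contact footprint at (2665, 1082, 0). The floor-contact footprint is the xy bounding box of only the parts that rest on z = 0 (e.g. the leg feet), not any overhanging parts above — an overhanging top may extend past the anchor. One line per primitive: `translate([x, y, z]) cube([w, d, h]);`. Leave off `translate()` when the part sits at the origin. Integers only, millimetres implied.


translate([190, 240, 0]) cube([2475, 842, 65]);
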